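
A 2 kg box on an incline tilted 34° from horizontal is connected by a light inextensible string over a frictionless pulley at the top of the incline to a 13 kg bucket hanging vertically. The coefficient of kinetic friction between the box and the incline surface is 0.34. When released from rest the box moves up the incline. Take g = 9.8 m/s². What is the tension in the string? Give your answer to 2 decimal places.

For the box on the incline: the weight component along the slope is m₁g sin 34° = 2 × 9.8 × 0.5592 = 10.960 N and the normal force is N = m₁g cos 34° = 16.249 N.
Kinetic friction opposes the box's motion up the incline: f = μN = 0.34 × 16.249 = 5.525 N acting down the slope.
Newton's second law for the box (up-slope positive): T − 10.960 − 5.525 = 2 a. For the hanging bucket (downward positive): 13 × 9.8 − T = 13 a.
Adding the two equations eliminates T: 110.915 = 15 a, so a = 7.3943 m/s².
Then from the hanging bucket's equation, T = 13 × (9.8 − 7.3943) = 31.274 N.

31.27 N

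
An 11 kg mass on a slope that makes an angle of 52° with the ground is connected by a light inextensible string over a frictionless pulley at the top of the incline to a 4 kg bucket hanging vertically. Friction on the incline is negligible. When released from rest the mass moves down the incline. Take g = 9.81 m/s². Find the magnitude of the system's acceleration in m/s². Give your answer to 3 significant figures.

For the mass on the incline: the weight component along the slope is m₁g sin 52° = 11 × 9.81 × 0.7880 = 85.033 N and the normal force is N = m₁g cos 52° = 66.436 N.
Newton's second law for the mass (down-slope positive): 85.033 − T = 11 a. For the hanging bucket (upward positive): T − 4 × 9.81 = 4 a.
Adding the two equations eliminates T: 45.793 = 15 a, so a = 3.0529 m/s².

3.05 m/s²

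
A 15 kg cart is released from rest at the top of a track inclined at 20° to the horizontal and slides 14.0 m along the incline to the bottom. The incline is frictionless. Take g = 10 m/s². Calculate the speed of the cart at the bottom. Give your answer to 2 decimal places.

9.79 m/s

The weight component along the incline is mg sin 20° = 51.303 N and the normal force is N = mg cos 20° = 140.954 N.
With no friction, a = g sin 20° = 3.4202 m/s².
Starting from rest over a distance of 14.0 m, v² = 2aL = 2 × 3.4202 × 14.0 = 95.7656, so v = 9.7860 m/s.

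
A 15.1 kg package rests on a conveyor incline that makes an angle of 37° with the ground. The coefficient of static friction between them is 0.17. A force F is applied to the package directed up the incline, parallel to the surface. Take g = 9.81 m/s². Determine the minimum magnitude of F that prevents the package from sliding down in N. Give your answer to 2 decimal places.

The normal force is N = mg cos 37° = 118.303 N. With F at its minimum the package is on the verge of sliding down, so static friction is at its maximum μ_s N = 0.17 × 118.303 = 20.112 N and acts up the slope.
Equilibrium along the incline: F + μ_s N = mg sin 37°, so F = 89.147 − 20.112 = 69.035 N.

69.04 N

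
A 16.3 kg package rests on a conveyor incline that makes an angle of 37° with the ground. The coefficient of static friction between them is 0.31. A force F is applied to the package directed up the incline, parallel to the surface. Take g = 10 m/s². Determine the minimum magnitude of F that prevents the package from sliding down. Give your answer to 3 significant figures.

The normal force is N = mg cos 37° = 130.178 N. With F at its minimum the package is on the verge of sliding down, so static friction is at its maximum μ_s N = 0.31 × 130.178 = 40.355 N and acts up the slope.
Equilibrium along the incline: F + μ_s N = mg sin 37°, so F = 98.096 − 40.355 = 57.741 N.

57.7 N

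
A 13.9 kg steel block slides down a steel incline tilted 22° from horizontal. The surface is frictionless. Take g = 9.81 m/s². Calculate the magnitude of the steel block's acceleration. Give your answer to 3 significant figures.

Resolving the weight along the incline: the component pulling the steel block down the slope is mg sin 22° = 13.9 × 9.81 × 0.3746 = 51.080 N, and the normal force is N = mg cos 22° = 13.9 × 9.81 × 0.9272 = 126.432 N.
With no friction the net force along the incline is 51.080 N, so a = g sin 22° = 51.080 / 13.9 = 3.6748 m/s².

3.67 m/s²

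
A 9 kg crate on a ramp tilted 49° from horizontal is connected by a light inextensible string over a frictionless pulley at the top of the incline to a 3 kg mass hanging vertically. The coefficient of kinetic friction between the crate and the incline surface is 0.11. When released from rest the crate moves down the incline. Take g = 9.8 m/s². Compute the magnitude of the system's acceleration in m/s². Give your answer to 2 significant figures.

For the crate on the incline: the weight component along the slope is m₁g sin 49° = 9 × 9.8 × 0.7547 = 66.565 N and the normal force is N = m₁g cos 49° = 57.864 N.
Kinetic friction opposes the crate's motion down the incline: f = μN = 0.11 × 57.864 = 6.365 N acting up the slope.
Newton's second law for the crate (down-slope positive): 66.565 − 6.365 − T = 9 a. For the hanging mass (upward positive): T − 3 × 9.8 = 3 a.
Adding the two equations eliminates T: 30.800 = 12 a, so a = 2.5667 m/s².

2.6 m/s²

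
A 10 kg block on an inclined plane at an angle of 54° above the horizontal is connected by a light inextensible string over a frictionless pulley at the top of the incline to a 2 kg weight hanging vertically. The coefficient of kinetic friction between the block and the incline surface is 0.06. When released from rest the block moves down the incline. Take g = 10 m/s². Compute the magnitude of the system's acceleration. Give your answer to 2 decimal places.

4.78 m/s²

For the block on the incline: the weight component along the slope is m₁g sin 54° = 10 × 10 × 0.8090 = 80.900 N and the normal force is N = m₁g cos 54° = 58.779 N.
Kinetic friction opposes the block's motion down the incline: f = μN = 0.06 × 58.779 = 3.527 N acting up the slope.
Newton's second law for the block (down-slope positive): 80.900 − 3.527 − T = 10 a. For the hanging weight (upward positive): T − 2 × 10 = 2 a.
Adding the two equations eliminates T: 57.373 = 12 a, so a = 4.7811 m/s².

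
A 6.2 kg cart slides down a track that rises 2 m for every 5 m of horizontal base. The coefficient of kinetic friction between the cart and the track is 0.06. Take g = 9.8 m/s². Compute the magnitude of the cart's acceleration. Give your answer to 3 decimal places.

Resolving the weight along the incline: the component pulling the cart down the slope is mg sin 21.80° = 6.2 × 9.8 × 0.3714 = 22.566 N, and the normal force is N = mg cos 21.80° = 6.2 × 9.8 × 0.9285 = 56.416 N.
Kinetic friction acts up the slope with magnitude f = μN = 0.06 × 56.416 = 3.385 N.
Net force along the incline is 22.566 − 3.385 = 19.181 N, so a = 19.181 / 6.2 = 3.0937 m/s².

3.094 m/s²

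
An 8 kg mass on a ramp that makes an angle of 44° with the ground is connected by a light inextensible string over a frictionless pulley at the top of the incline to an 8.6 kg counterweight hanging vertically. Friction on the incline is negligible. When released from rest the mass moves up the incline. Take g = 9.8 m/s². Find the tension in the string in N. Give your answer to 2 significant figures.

For the mass on the incline: the weight component along the slope is m₁g sin 44° = 8 × 9.8 × 0.6947 = 54.464 N and the normal force is N = m₁g cos 44° = 56.396 N.
Newton's second law for the mass (up-slope positive): T − 54.464 = 8 a. For the hanging counterweight (downward positive): 8.6 × 9.8 − T = 8.6 a.
Adding the two equations eliminates T: 29.816 = 16.6 a, so a = 1.7961 m/s².
Then from the hanging counterweight's equation, T = 8.6 × (9.8 − 1.7961) = 68.834 N.

69 N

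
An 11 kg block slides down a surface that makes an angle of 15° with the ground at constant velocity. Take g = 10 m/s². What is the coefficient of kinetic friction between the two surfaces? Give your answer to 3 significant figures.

0.268

At constant velocity the net force along the incline is zero: mg sin 15° = μ mg cos 15°.
So μ = tan 15° = 0.2588 / 0.9659 = 0.2679.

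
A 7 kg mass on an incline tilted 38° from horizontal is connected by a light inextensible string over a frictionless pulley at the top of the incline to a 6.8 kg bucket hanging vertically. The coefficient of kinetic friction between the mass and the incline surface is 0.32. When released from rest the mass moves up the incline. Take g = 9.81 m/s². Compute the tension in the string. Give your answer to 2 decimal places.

63.20 N

For the mass on the incline: the weight component along the slope is m₁g sin 38° = 7 × 9.81 × 0.6157 = 42.280 N and the normal force is N = m₁g cos 38° = 54.113 N.
Kinetic friction opposes the mass's motion up the incline: f = μN = 0.32 × 54.113 = 17.316 N acting down the slope.
Newton's second law for the mass (up-slope positive): T − 42.280 − 17.316 = 7 a. For the hanging bucket (downward positive): 6.8 × 9.81 − T = 6.8 a.
Adding the two equations eliminates T: 7.112 = 13.8 a, so a = 0.5154 m/s².
Then from the hanging bucket's equation, T = 6.8 × (9.81 − 0.5154) = 63.203 N.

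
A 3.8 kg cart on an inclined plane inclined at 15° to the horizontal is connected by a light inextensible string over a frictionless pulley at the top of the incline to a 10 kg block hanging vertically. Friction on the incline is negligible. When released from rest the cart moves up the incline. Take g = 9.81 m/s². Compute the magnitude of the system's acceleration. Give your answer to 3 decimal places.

6.410 m/s²

For the cart on the incline: the weight component along the slope is m₁g sin 15° = 3.8 × 9.81 × 0.2588 = 9.648 N and the normal force is N = m₁g cos 15° = 36.008 N.
Newton's second law for the cart (up-slope positive): T − 9.648 = 3.8 a. For the hanging block (downward positive): 10 × 9.81 − T = 10 a.
Adding the two equations eliminates T: 88.452 = 13.8 a, so a = 6.4096 m/s².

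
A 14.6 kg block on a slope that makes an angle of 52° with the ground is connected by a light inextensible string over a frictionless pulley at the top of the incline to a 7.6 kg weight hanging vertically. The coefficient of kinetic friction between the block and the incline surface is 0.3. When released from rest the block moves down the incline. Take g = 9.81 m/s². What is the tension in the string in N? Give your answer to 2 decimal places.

For the block on the incline: the weight component along the slope is m₁g sin 52° = 14.6 × 9.81 × 0.7880 = 112.862 N and the normal force is N = m₁g cos 52° = 88.179 N.
Kinetic friction opposes the block's motion down the incline: f = μN = 0.3 × 88.179 = 26.454 N acting up the slope.
Newton's second law for the block (down-slope positive): 112.862 − 26.454 − T = 14.6 a. For the hanging weight (upward positive): T − 7.6 × 9.81 = 7.6 a.
Adding the two equations eliminates T: 11.852 = 22.2 a, so a = 0.5339 m/s².
Then from the hanging weight's equation, T = 7.6 × (9.81 + 0.5339) = 78.614 N.

78.61 N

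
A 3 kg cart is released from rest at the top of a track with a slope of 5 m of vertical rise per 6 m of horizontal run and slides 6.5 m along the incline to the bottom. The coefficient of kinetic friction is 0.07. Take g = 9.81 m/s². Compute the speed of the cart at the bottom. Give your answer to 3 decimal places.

The weight component along the incline is mg sin 39.81° = 18.841 N and the normal force is N = mg cos 39.81° = 22.609 N.
Friction up the slope is f = μN = 0.07 × 22.609 = 1.583 N, so the net downslope force is 18.841 − 1.583 = 17.258 N and a = 17.258 / 3 = 5.7527 m/s².
Starting from rest over a distance of 6.5 m, v² = 2aL = 2 × 5.7527 × 6.5 = 74.7851, so v = 8.6478 m/s.

8.648 m/s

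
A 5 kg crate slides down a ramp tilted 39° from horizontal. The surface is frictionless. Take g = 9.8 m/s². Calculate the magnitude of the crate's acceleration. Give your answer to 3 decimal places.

Resolving the weight along the incline: the component pulling the crate down the slope is mg sin 39° = 5 × 9.8 × 0.6293 = 30.836 N, and the normal force is N = mg cos 39° = 5 × 9.8 × 0.7771 = 38.078 N.
With no friction the net force along the incline is 30.836 N, so a = g sin 39° = 30.836 / 5 = 6.1672 m/s².

6.167 m/s²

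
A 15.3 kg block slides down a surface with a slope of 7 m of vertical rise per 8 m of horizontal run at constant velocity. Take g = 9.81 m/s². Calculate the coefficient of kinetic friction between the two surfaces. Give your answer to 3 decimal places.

0.875

At constant velocity the net force along the incline is zero: mg sin 41.19° = μ mg cos 41.19°.
So μ = tan 41.19° = 0.6585 / 0.7526 = 0.8750.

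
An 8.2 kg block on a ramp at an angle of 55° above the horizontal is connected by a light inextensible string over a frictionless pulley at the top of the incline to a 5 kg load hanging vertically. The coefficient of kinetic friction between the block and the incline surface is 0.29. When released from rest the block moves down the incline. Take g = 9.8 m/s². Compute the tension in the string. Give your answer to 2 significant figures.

For the block on the incline: the weight component along the slope is m₁g sin 55° = 8.2 × 9.8 × 0.8192 = 65.831 N and the normal force is N = m₁g cos 55° = 46.093 N.
Kinetic friction opposes the block's motion down the incline: f = μN = 0.29 × 46.093 = 13.367 N acting up the slope.
Newton's second law for the block (down-slope positive): 65.831 − 13.367 − T = 8.2 a. For the hanging load (upward positive): T − 5 × 9.8 = 5 a.
Adding the two equations eliminates T: 3.464 = 13.2 a, so a = 0.2624 m/s².
Then from the hanging load's equation, T = 5 × (9.8 + 0.2624) = 50.312 N.

50 N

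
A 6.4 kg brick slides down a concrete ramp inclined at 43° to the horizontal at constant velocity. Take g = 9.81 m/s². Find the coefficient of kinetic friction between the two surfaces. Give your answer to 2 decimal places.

0.93

At constant velocity the net force along the incline is zero: mg sin 43° = μ mg cos 43°.
So μ = tan 43° = 0.6820 / 0.7314 = 0.9325.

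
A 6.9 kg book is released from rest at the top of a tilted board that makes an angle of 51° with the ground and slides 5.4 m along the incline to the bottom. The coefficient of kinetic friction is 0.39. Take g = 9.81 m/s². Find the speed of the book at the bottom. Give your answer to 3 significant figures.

7.51 m/s

The weight component along the incline is mg sin 51° = 52.604 N and the normal force is N = mg cos 51° = 42.598 N.
Friction up the slope is f = μN = 0.39 × 42.598 = 16.613 N, so the net downslope force is 52.604 − 16.613 = 35.991 N and a = 35.991 / 6.9 = 5.2161 m/s².
Starting from rest over a distance of 5.4 m, v² = 2aL = 2 × 5.2161 × 5.4 = 56.3339, so v = 7.5056 m/s.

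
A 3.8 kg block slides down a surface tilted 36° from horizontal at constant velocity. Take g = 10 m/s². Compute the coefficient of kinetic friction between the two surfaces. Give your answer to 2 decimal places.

At constant velocity the net force along the incline is zero: mg sin 36° = μ mg cos 36°.
So μ = tan 36° = 0.5878 / 0.8090 = 0.7266.

0.73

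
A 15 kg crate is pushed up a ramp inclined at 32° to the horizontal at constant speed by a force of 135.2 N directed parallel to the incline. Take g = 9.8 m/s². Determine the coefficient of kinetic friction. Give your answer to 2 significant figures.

At constant speed ΣF = 0 along the incline. The applied 135.2 N acts up the slope; the weight component mg sin 32° = 77.898 N and kinetic friction μN both act down the slope.
So 135.2 = 77.898 + μ × 124.663, giving μ = (135.2 − 77.898) / 124.663 = 0.4597.

0.46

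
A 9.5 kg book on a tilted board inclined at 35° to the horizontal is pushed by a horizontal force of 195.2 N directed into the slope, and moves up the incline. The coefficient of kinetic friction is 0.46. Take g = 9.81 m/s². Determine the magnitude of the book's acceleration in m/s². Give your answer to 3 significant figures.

The horizontal push has components F cos 35° = 195.2 × 0.8192 = 159.908 N up the incline and F sin 35° = 195.2 × 0.5736 = 111.967 N pressing into the surface.
The normal force is therefore N = mg cos 35° + F sin 35° = 76.345 + 111.967 = 188.312 N, and kinetic friction down the slope is μN = 0.46 × 188.312 = 86.624 N.
Along the incline: F cos 35° − mg sin 35° − μN = ma, so 159.908 − 53.457 − 86.624 = 9.5 a, giving a = 2.0871 m/s².

2.09 m/s²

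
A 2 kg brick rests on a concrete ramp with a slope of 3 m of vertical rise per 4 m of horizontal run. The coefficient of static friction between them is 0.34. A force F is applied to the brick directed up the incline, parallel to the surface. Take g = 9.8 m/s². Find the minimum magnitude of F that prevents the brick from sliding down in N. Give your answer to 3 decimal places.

6.429 N

The normal force is N = mg cos 36.87° = 15.680 N. With F at its minimum the brick is on the verge of sliding down, so static friction is at its maximum μ_s N = 0.34 × 15.680 = 5.331 N and acts up the slope.
Equilibrium along the incline: F + μ_s N = mg sin 36.87°, so F = 11.760 − 5.331 = 6.429 N.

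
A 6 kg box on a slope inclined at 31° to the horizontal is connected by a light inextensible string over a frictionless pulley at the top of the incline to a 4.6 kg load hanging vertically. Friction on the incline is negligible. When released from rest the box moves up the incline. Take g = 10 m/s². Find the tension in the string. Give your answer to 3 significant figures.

39.4 N

For the box on the incline: the weight component along the slope is m₁g sin 31° = 6 × 10 × 0.5150 = 30.900 N and the normal force is N = m₁g cos 31° = 51.430 N.
Newton's second law for the box (up-slope positive): T − 30.900 = 6 a. For the hanging load (downward positive): 4.6 × 10 − T = 4.6 a.
Adding the two equations eliminates T: 15.100 = 10.6 a, so a = 1.4245 m/s².
Then from the hanging load's equation, T = 4.6 × (10 − 1.4245) = 39.447 N.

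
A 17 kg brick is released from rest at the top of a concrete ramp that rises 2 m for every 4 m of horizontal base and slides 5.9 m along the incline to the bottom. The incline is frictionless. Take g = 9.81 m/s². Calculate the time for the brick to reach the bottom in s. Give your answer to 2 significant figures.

1.6 s

The weight component along the incline is mg sin 26.57° = 74.582 N and the normal force is N = mg cos 26.57° = 149.164 N.
With no friction, a = g sin 26.57° = 4.3872 m/s².
Starting from rest, L = ½at², so t = √(2L/a) = √(2 × 5.9 / 4.3872) = 1.6400 s.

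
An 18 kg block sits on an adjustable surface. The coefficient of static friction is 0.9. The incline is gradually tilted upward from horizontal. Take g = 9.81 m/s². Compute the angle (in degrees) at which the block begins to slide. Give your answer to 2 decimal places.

At the threshold of sliding, static friction is at its maximum μ_s N and exactly balances the weight component along the incline: mg sin θ = μ_s mg cos θ.
Hence tan θ = μ_s = 0.9, so θ = arctan(0.9) = 41.9872°.

41.99°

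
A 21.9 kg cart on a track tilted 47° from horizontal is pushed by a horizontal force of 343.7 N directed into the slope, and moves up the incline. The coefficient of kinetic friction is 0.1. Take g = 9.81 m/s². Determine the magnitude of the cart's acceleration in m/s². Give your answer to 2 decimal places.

1.71 m/s²

The horizontal push has components F cos 47° = 343.7 × 0.6820 = 234.403 N up the incline and F sin 47° = 343.7 × 0.7314 = 251.382 N pressing into the surface.
The normal force is therefore N = mg cos 47° + F sin 47° = 146.520 + 251.382 = 397.902 N, and kinetic friction down the slope is μN = 0.1 × 397.902 = 39.790 N.
Along the incline: F cos 47° − mg sin 47° − μN = ma, so 234.403 − 157.133 − 39.790 = 21.9 a, giving a = 1.7114 m/s².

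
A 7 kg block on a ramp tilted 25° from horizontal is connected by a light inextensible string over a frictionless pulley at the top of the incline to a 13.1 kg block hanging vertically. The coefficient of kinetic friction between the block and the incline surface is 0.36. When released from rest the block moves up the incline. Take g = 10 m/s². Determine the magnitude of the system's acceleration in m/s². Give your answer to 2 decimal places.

3.91 m/s²

For the block on the incline: the weight component along the slope is m₁g sin 25° = 7 × 10 × 0.4226 = 29.582 N and the normal force is N = m₁g cos 25° = 63.442 N.
Kinetic friction opposes the block's motion up the incline: f = μN = 0.36 × 63.442 = 22.839 N acting down the slope.
Newton's second law for the block (up-slope positive): T − 29.582 − 22.839 = 7 a. For the hanging block (downward positive): 13.1 × 10 − T = 13.1 a.
Adding the two equations eliminates T: 78.579 = 20.1 a, so a = 3.9094 m/s².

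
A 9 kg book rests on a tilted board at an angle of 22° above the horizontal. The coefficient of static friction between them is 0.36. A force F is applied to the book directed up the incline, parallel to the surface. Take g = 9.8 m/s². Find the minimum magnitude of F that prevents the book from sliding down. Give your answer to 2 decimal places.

3.60 N

The normal force is N = mg cos 22° = 81.778 N. With F at its minimum the book is on the verge of sliding down, so static friction is at its maximum μ_s N = 0.36 × 81.778 = 29.440 N and acts up the slope.
Equilibrium along the incline: F + μ_s N = mg sin 22°, so F = 33.040 − 29.440 = 3.600 N.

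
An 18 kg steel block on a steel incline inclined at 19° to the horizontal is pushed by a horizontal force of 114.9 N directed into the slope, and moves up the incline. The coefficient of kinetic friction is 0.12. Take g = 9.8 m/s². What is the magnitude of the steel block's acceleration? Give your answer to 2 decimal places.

The horizontal push has components F cos 19° = 114.9 × 0.9455 = 108.638 N up the incline and F sin 19° = 114.9 × 0.3256 = 37.411 N pressing into the surface.
The normal force is therefore N = mg cos 19° + F sin 19° = 166.786 + 37.411 = 204.197 N, and kinetic friction down the slope is μN = 0.12 × 204.197 = 24.504 N.
Along the incline: F cos 19° − mg sin 19° − μN = ma, so 108.638 − 57.436 − 24.504 = 18 a, giving a = 1.4832 m/s².

1.48 m/s²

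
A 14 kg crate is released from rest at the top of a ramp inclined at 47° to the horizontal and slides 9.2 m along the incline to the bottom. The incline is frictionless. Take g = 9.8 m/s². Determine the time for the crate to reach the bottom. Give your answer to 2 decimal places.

The weight component along the incline is mg sin 47° = 100.342 N and the normal force is N = mg cos 47° = 93.570 N.
With no friction, a = g sin 47° = 7.1673 m/s².
Starting from rest, L = ½at², so t = √(2L/a) = √(2 × 9.2 / 7.1673) = 1.6023 s.

1.60 s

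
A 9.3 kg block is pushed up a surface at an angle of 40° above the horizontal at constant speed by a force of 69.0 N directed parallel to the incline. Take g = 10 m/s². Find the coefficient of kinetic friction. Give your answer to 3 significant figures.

0.129

At constant speed ΣF = 0 along the incline. The applied 69.0 N acts up the slope; the weight component mg sin 40° = 59.779 N and kinetic friction μN both act down the slope.
So 69.0 = 59.779 + μ × 71.242, giving μ = (69.0 − 59.779) / 71.242 = 0.1294.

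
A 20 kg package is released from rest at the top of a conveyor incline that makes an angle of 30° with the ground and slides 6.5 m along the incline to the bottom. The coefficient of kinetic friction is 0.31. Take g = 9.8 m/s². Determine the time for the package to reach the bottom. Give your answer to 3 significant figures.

2.39 s

The weight component along the incline is mg sin 30° = 98.000 N and the normal force is N = mg cos 30° = 169.741 N.
Friction up the slope is f = μN = 0.31 × 169.741 = 52.620 N, so the net downslope force is 98.000 − 52.620 = 45.380 N and a = 45.380 / 20 = 2.2690 m/s².
Starting from rest, L = ½at², so t = √(2L/a) = √(2 × 6.5 / 2.2690) = 2.3936 s.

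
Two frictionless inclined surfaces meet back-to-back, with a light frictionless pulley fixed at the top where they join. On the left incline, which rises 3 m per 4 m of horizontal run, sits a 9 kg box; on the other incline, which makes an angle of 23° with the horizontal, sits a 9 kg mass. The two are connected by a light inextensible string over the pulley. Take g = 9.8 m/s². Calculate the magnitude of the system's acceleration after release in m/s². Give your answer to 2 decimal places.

Resolve each weight along its own incline: the 9 kg mass has component 9 × 9.8 × sin 36.87° = 52.920 N down its slope, and the 9 kg mass has 9 × 9.8 × sin 23° = 34.462 N down its slope.
The 9 kg side's 52.920 N exceeds the other side's 34.462 N, so that mass slides down and the 9 kg mass slides up. Taking that direction as positive, Newton's second law for the whole system gives 52.920 − 34.462 = (9 + 9) a, so a = 18.458 / 18 = 1.0254 m/s².

1.03 m/s²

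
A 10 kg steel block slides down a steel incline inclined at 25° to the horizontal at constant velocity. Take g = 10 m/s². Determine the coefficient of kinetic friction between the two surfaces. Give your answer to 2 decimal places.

At constant velocity the net force along the incline is zero: mg sin 25° = μ mg cos 25°.
So μ = tan 25° = 0.4226 / 0.9063 = 0.4663.

0.47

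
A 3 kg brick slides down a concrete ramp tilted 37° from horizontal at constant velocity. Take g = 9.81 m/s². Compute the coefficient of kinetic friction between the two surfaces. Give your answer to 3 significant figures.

At constant velocity the net force along the incline is zero: mg sin 37° = μ mg cos 37°.
So μ = tan 37° = 0.6018 / 0.7986 = 0.7536.

0.754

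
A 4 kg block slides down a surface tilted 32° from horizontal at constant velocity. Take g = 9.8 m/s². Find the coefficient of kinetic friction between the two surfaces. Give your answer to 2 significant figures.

At constant velocity the net force along the incline is zero: mg sin 32° = μ mg cos 32°.
So μ = tan 32° = 0.5299 / 0.8480 = 0.6249.

0.62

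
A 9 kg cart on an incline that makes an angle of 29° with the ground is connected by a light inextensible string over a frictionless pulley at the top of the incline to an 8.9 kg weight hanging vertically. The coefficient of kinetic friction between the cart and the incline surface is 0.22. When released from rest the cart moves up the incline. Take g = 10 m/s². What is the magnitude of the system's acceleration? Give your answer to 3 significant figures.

For the cart on the incline: the weight component along the slope is m₁g sin 29° = 9 × 10 × 0.4848 = 43.632 N and the normal force is N = m₁g cos 29° = 78.716 N.
Kinetic friction opposes the cart's motion up the incline: f = μN = 0.22 × 78.716 = 17.318 N acting down the slope.
Newton's second law for the cart (up-slope positive): T − 43.632 − 17.318 = 9 a. For the hanging weight (downward positive): 8.9 × 10 − T = 8.9 a.
Adding the two equations eliminates T: 28.050 = 17.9 a, so a = 1.5670 m/s².

1.57 m/s²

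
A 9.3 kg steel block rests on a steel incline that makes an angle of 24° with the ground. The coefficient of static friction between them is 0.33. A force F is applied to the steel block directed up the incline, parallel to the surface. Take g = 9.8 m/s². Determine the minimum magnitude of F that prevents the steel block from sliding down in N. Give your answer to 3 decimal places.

The normal force is N = mg cos 24° = 83.261 N. With F at its minimum the steel block is on the verge of sliding down, so static friction is at its maximum μ_s N = 0.33 × 83.261 = 27.476 N and acts up the slope.
Equilibrium along the incline: F + μ_s N = mg sin 24°, so F = 37.070 − 27.476 = 9.594 N.

9.594 N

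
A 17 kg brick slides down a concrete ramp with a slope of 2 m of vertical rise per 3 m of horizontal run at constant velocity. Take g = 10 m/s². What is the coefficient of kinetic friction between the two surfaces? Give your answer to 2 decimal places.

At constant velocity the net force along the incline is zero: mg sin 33.69° = μ mg cos 33.69°.
So μ = tan 33.69° = 0.5547 / 0.8321 = 0.6666.

0.67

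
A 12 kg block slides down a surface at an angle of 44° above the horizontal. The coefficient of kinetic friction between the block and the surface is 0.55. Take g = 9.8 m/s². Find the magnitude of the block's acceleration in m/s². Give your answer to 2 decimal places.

2.93 m/s²

Resolving the weight along the incline: the component pulling the block down the slope is mg sin 44° = 12 × 9.8 × 0.6947 = 81.697 N, and the normal force is N = mg cos 44° = 12 × 9.8 × 0.7193 = 84.590 N.
Kinetic friction acts up the slope with magnitude f = μN = 0.55 × 84.590 = 46.525 N.
Net force along the incline is 81.697 − 46.525 = 35.172 N, so a = 35.172 / 12 = 2.9310 m/s².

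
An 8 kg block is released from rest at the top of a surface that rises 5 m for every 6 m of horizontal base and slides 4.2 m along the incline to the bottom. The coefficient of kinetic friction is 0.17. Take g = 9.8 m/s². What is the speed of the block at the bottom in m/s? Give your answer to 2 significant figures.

The weight component along the incline is mg sin 39.81° = 50.190 N and the normal force is N = mg cos 39.81° = 60.229 N.
Friction up the slope is f = μN = 0.17 × 60.229 = 10.239 N, so the net downslope force is 50.190 − 10.239 = 39.951 N and a = 39.951 / 8 = 4.9939 m/s².
Starting from rest over a distance of 4.2 m, v² = 2aL = 2 × 4.9939 × 4.2 = 41.9488, so v = 6.4768 m/s.

6.5 m/s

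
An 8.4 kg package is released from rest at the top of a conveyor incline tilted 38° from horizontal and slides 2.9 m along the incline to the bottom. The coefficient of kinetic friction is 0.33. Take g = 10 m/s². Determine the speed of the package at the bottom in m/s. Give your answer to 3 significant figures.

The weight component along the incline is mg sin 38° = 51.716 N and the normal force is N = mg cos 38° = 66.193 N.
Friction up the slope is f = μN = 0.33 × 66.193 = 21.844 N, so the net downslope force is 51.716 − 21.844 = 29.872 N and a = 29.872 / 8.4 = 3.5562 m/s².
Starting from rest over a distance of 2.9 m, v² = 2aL = 2 × 3.5562 × 2.9 = 20.6260, so v = 4.5416 m/s.

4.54 m/s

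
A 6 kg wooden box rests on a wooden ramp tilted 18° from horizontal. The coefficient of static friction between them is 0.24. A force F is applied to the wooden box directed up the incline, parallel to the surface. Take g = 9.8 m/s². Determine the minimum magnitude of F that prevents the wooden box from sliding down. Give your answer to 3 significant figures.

The normal force is N = mg cos 18° = 55.922 N. With F at its minimum the wooden box is on the verge of sliding down, so static friction is at its maximum μ_s N = 0.24 × 55.922 = 13.421 N and acts up the slope.
Equilibrium along the incline: F + μ_s N = mg sin 18°, so F = 18.170 − 13.421 = 4.749 N.

4.75 N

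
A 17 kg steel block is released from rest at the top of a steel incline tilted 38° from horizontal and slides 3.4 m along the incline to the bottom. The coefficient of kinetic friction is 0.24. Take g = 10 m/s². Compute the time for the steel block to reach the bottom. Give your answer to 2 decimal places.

The weight component along the incline is mg sin 38° = 104.662 N and the normal force is N = mg cos 38° = 133.962 N.
Friction up the slope is f = μN = 0.24 × 133.962 = 32.151 N, so the net downslope force is 104.662 − 32.151 = 72.511 N and a = 72.511 / 17 = 4.2654 m/s².
Starting from rest, L = ½at², so t = √(2L/a) = √(2 × 3.4 / 4.2654) = 1.2626 s.

1.26 s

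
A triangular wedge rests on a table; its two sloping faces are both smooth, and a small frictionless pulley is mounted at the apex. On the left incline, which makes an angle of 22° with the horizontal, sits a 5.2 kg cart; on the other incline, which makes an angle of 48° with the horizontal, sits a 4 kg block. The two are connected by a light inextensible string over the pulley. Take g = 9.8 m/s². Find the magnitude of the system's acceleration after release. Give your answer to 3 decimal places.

1.091 m/s²

Resolve each weight along its own incline: the 5.2 kg mass has component 5.2 × 9.8 × sin 22° = 19.090 N down its slope, and the 4 kg mass has 4 × 9.8 × sin 48° = 29.131 N down its slope.
The 4 kg side's 29.131 N exceeds the other side's 19.090 N, so that mass slides down and the 5.2 kg mass slides up. Taking that direction as positive, Newton's second law for the whole system gives 29.131 − 19.090 = (5.2 + 4) a, so a = 10.041 / 9.2 = 1.0914 m/s².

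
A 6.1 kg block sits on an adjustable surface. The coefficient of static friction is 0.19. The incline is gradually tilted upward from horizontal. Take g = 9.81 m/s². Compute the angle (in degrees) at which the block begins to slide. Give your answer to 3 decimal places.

10.758°

At the threshold of sliding, static friction is at its maximum μ_s N and exactly balances the weight component along the incline: mg sin θ = μ_s mg cos θ.
Hence tan θ = μ_s = 0.19, so θ = arctan(0.19) = 10.7580°.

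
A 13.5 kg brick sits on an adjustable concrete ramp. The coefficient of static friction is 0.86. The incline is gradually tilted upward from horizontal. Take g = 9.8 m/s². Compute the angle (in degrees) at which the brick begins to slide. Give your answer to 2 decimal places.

At the threshold of sliding, static friction is at its maximum μ_s N and exactly balances the weight component along the incline: mg sin θ = μ_s mg cos θ.
Hence tan θ = μ_s = 0.86, so θ = arctan(0.86) = 40.6955°.

40.70°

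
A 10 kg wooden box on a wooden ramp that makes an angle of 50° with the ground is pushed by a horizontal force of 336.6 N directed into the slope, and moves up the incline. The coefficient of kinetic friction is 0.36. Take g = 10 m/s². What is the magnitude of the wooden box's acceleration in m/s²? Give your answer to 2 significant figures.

The horizontal push has components F cos 50° = 336.6 × 0.6428 = 216.366 N up the incline and F sin 50° = 336.6 × 0.7660 = 257.836 N pressing into the surface.
The normal force is therefore N = mg cos 50° + F sin 50° = 64.280 + 257.836 = 322.116 N, and kinetic friction down the slope is μN = 0.36 × 322.116 = 115.962 N.
Along the incline: F cos 50° − mg sin 50° − μN = ma, so 216.366 − 76.600 − 115.962 = 10 a, giving a = 2.3804 m/s².

2.4 m/s²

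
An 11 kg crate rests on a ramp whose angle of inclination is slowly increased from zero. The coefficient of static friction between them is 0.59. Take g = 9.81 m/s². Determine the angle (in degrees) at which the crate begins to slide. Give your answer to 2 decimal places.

At the threshold of sliding, static friction is at its maximum μ_s N and exactly balances the weight component along the incline: mg sin θ = μ_s mg cos θ.
Hence tan θ = μ_s = 0.59, so θ = arctan(0.59) = 30.5406°.

30.54°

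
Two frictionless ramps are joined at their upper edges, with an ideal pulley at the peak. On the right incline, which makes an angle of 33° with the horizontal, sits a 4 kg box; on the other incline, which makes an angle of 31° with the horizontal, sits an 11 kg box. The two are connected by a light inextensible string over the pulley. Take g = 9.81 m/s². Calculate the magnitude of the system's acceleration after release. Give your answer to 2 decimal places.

2.28 m/s²

Resolve each weight along its own incline: the 4 kg mass has component 4 × 9.81 × sin 33° = 21.372 N down its slope, and the 11 kg mass has 11 × 9.81 × sin 31° = 55.578 N down its slope.
The 11 kg side's 55.578 N exceeds the other side's 21.372 N, so that mass slides down and the 4 kg mass slides up. Taking that direction as positive, Newton's second law for the whole system gives 55.578 − 21.372 = (4 + 11) a, so a = 34.206 / 15 = 2.2804 m/s².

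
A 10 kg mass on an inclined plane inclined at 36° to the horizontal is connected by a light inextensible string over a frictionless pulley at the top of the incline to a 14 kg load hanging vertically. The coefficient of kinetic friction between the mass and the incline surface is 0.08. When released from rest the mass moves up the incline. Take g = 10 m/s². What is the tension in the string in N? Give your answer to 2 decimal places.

For the mass on the incline: the weight component along the slope is m₁g sin 36° = 10 × 10 × 0.5878 = 58.780 N and the normal force is N = m₁g cos 36° = 80.902 N.
Kinetic friction opposes the mass's motion up the incline: f = μN = 0.08 × 80.902 = 6.472 N acting down the slope.
Newton's second law for the mass (up-slope positive): T − 58.780 − 6.472 = 10 a. For the hanging load (downward positive): 14 × 10 − T = 14 a.
Adding the two equations eliminates T: 74.748 = 24 a, so a = 3.1145 m/s².
Then from the hanging load's equation, T = 14 × (10 − 3.1145) = 96.397 N.

96.40 N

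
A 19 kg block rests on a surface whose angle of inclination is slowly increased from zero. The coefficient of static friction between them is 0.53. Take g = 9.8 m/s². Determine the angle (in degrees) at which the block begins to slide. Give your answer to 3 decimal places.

27.924°

At the threshold of sliding, static friction is at its maximum μ_s N and exactly balances the weight component along the incline: mg sin θ = μ_s mg cos θ.
Hence tan θ = μ_s = 0.53, so θ = arctan(0.53) = 27.9236°.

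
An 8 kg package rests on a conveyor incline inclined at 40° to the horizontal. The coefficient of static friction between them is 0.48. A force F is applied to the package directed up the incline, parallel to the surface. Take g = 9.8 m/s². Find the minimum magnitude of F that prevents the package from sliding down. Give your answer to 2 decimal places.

21.57 N

The normal force is N = mg cos 40° = 60.058 N. With F at its minimum the package is on the verge of sliding down, so static friction is at its maximum μ_s N = 0.48 × 60.058 = 28.828 N and acts up the slope.
Equilibrium along the incline: F + μ_s N = mg sin 40°, so F = 50.395 − 28.828 = 21.567 N.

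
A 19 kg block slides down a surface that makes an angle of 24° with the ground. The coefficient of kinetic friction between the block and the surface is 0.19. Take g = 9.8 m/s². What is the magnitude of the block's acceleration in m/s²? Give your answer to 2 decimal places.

2.28 m/s²

Resolving the weight along the incline: the component pulling the block down the slope is mg sin 24° = 19 × 9.8 × 0.4067 = 75.728 N, and the normal force is N = mg cos 24° = 19 × 9.8 × 0.9135 = 170.094 N.
Kinetic friction acts up the slope with magnitude f = μN = 0.19 × 170.094 = 32.318 N.
Net force along the incline is 75.728 − 32.318 = 43.410 N, so a = 43.410 / 19 = 2.2847 m/s².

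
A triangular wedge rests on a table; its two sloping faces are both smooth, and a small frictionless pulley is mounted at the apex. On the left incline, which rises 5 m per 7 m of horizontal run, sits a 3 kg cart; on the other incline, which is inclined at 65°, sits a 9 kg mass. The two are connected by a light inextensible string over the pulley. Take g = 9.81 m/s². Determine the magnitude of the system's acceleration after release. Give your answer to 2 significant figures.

5.2 m/s²

Resolve each weight along its own incline: the 3 kg mass has component 3 × 9.81 × sin 35.54° = 17.106 N down its slope, and the 9 kg mass has 9 × 9.81 × sin 65° = 80.018 N down its slope.
The 9 kg side's 80.018 N exceeds the other side's 17.106 N, so that mass slides down and the 3 kg mass slides up. Taking that direction as positive, Newton's second law for the whole system gives 80.018 − 17.106 = (3 + 9) a, so a = 62.912 / 12 = 5.2427 m/s².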